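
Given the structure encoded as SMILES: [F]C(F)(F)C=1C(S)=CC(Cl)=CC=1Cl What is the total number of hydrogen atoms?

Walk through each heavy atom and fill implicit hydrogens from standard valence (C 4, N 3, O 2, S 2, halogen 1):
  atom 1: F with explicit H count 0
  atom 2: C, bond orders sum to 4 (valence 4) → 0 H
  atom 3: F (halogen, monovalent) → 0 H
  atom 4: F (halogen, monovalent) → 0 H
  atom 5: C, bond orders sum to 4 (valence 4) → 0 H
  atom 6: C, bond orders sum to 4 (valence 4) → 0 H
  atom 7: S, bond orders sum to 1 (valence 2) → 1 H
  atom 8: C, bond orders sum to 3 (valence 4) → 1 H
  atom 9: C, bond orders sum to 4 (valence 4) → 0 H
  atom 10: Cl (halogen, monovalent) → 0 H
  atom 11: C, bond orders sum to 3 (valence 4) → 1 H
  atom 12: C, bond orders sum to 4 (valence 4) → 0 H
  atom 13: Cl (halogen, monovalent) → 0 H
Total hydrogens: 3.

3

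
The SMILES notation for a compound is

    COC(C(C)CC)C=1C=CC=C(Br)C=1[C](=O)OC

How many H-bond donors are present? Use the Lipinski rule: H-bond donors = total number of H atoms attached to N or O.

Donors: find every N or O and count the H atoms it carries.
  atom 2 (O): bond orders sum to 2 → 0 H
  atom 16 (O): bond orders sum to 2 → 0 H
  atom 17 (O): bond orders sum to 2 → 0 H
Lipinski HBD = 0.

0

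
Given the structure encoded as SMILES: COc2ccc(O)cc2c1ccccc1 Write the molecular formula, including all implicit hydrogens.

C13H12O2

Walk through each heavy atom and fill implicit hydrogens from standard valence (C 4, N 3, O 2, S 2, halogen 1); for lowercase aromatic atoms, an aromatic c carries 1 H when it has two neighbours and 0 H with three, and aromatic n carries 0 H:
  atom 1: C, bond orders sum to 1 (valence 4) → 3 H
  atom 2: O, bond orders sum to 2 (valence 2) → 0 H
  atom 3: aromatic c, 3 neighbours → 0 H
  atom 4: aromatic c, 2 neighbours → 1 H
  atom 5: aromatic c, 2 neighbours → 1 H
  atom 6: aromatic c, 3 neighbours → 0 H
  atom 7: O, bond orders sum to 1 (valence 2) → 1 H
  atom 8: aromatic c, 2 neighbours → 1 H
  atom 9: aromatic c, 3 neighbours → 0 H
  atom 10: aromatic c, 3 neighbours → 0 H
  atom 11: aromatic c, 2 neighbours → 1 H
  atom 12: aromatic c, 2 neighbours → 1 H
  atom 13: aromatic c, 2 neighbours → 1 H
  atom 14: aromatic c, 2 neighbours → 1 H
  atom 15: aromatic c, 2 neighbours → 1 H
Totals → C:13, H:12, O:2.
In Hill order: C13H12O2.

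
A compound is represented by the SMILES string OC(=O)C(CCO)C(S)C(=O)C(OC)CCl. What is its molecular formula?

Walk through each heavy atom and fill implicit hydrogens from standard valence (C 4, N 3, O 2, S 2, halogen 1):
  atom 1: O, bond orders sum to 1 (valence 2) → 1 H
  atom 2: C, bond orders sum to 4 (valence 4) → 0 H
  atom 3: O, bond orders sum to 2 (valence 2) → 0 H
  atom 4: C, bond orders sum to 3 (valence 4) → 1 H
  atom 5: C, bond orders sum to 2 (valence 4) → 2 H
  atom 6: C, bond orders sum to 2 (valence 4) → 2 H
  atom 7: O, bond orders sum to 1 (valence 2) → 1 H
  atom 8: C, bond orders sum to 3 (valence 4) → 1 H
  atom 9: S, bond orders sum to 1 (valence 2) → 1 H
  atom 10: C, bond orders sum to 4 (valence 4) → 0 H
  atom 11: O, bond orders sum to 2 (valence 2) → 0 H
  atom 12: C, bond orders sum to 3 (valence 4) → 1 H
  atom 13: O, bond orders sum to 2 (valence 2) → 0 H
  atom 14: C, bond orders sum to 1 (valence 4) → 3 H
  atom 15: C, bond orders sum to 2 (valence 4) → 2 H
  atom 16: Cl (halogen, monovalent) → 0 H
Totals → C:9, H:15, Cl:1, O:5, S:1.

C9H15ClO5S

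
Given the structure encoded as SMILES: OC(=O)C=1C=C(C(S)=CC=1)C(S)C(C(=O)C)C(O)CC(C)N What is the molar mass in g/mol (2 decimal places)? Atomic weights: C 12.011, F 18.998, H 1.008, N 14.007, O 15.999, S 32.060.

First, the molecular formula is C15H21NO4S2 (counting implicit H from valence).
  C: 15 × 12.011 = 180.165
  H: 21 × 1.008 = 21.168
  N: 1 × 14.007 = 14.007
  O: 4 × 15.999 = 63.996
  S: 2 × 32.060 = 64.120
Sum: 15×12.011 + 21×1.008 + 1×14.007 + 4×15.999 + 2×32.060 = 343.456 → 343.46 g/mol.

343.46 g/mol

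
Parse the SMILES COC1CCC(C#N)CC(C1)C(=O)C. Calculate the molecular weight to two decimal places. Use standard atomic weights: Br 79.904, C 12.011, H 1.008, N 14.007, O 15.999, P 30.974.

195.26 g/mol

First, the molecular formula is C11H17NO2 (counting implicit H from valence).
  C: 11 × 12.011 = 132.121
  H: 17 × 1.008 = 17.136
  N: 1 × 14.007 = 14.007
  O: 2 × 15.999 = 31.998
Sum: 11×12.011 + 17×1.008 + 1×14.007 + 2×15.999 = 195.262 → 195.26 g/mol.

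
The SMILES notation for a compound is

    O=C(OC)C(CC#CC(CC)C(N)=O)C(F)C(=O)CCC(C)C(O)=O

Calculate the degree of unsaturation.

Molecular formula: C17H24FNO6.
DoU = (2C + 2 + N − H − X) / 2, where X is the halogen count and O/S are ignored.
    = (2·17 + 2 + 1 − 24 − 1) / 2 = 12 / 2 = 6.

6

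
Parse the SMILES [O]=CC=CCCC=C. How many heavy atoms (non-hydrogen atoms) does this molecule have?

Every atom symbol written in the SMILES (organic subset) is one heavy atom; implicit H are not written.
Heavy atoms by element → C:7, O:1.
Total: 8.

8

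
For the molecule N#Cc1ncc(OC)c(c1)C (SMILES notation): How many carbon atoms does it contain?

Count every carbon token in the SMILES (each C, including those in ring-closure positions and inside branches).
Carbon count: 8.

8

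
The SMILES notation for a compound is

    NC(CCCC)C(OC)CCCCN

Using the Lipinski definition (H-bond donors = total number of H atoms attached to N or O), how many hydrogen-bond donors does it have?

4

Donors: find every N or O and count the H atoms it carries.
  atom 1 (N): bond orders sum to 1 → 2 H
  atom 8 (O): bond orders sum to 2 → 0 H
  atom 14 (N): bond orders sum to 1 → 2 H
Lipinski HBD = 4.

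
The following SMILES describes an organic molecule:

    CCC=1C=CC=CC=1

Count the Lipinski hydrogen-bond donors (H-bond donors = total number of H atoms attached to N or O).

0

Donors: find every N or O and count the H atoms it carries.
  (no N or O atoms present)
Lipinski HBD = 0.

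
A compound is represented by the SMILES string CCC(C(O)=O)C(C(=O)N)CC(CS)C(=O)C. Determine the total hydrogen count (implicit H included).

19

Walk through each heavy atom and fill implicit hydrogens from standard valence (C 4, N 3, O 2, S 2, halogen 1):
  atom 1: C, bond orders sum to 1 (valence 4) → 3 H
  atom 2: C, bond orders sum to 2 (valence 4) → 2 H
  atom 3: C, bond orders sum to 3 (valence 4) → 1 H
  atom 4: C, bond orders sum to 4 (valence 4) → 0 H
  atom 5: O, bond orders sum to 1 (valence 2) → 1 H
  atom 6: O, bond orders sum to 2 (valence 2) → 0 H
  atom 7: C, bond orders sum to 3 (valence 4) → 1 H
  atom 8: C, bond orders sum to 4 (valence 4) → 0 H
  atom 9: O, bond orders sum to 2 (valence 2) → 0 H
  atom 10: N, bond orders sum to 1 (valence 3) → 2 H
  atom 11: C, bond orders sum to 2 (valence 4) → 2 H
  atom 12: C, bond orders sum to 3 (valence 4) → 1 H
  atom 13: C, bond orders sum to 2 (valence 4) → 2 H
  atom 14: S, bond orders sum to 1 (valence 2) → 1 H
  atom 15: C, bond orders sum to 4 (valence 4) → 0 H
  atom 16: O, bond orders sum to 2 (valence 2) → 0 H
  atom 17: C, bond orders sum to 1 (valence 4) → 3 H
Total hydrogens: 19.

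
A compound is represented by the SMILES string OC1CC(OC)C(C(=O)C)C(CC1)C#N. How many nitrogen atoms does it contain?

1

Scan the SMILES for N atoms (remember two-letter symbols like Cl and Br are single atoms).
Nitrogen count: 1.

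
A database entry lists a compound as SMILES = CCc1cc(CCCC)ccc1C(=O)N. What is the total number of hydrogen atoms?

19

Walk through each heavy atom and fill implicit hydrogens from standard valence (C 4, N 3, O 2, S 2, halogen 1); for lowercase aromatic atoms, an aromatic c carries 1 H when it has two neighbours and 0 H with three, and aromatic n carries 0 H:
  atom 1: C, bond orders sum to 1 (valence 4) → 3 H
  atom 2: C, bond orders sum to 2 (valence 4) → 2 H
  atom 3: aromatic c, 3 neighbours → 0 H
  atom 4: aromatic c, 2 neighbours → 1 H
  atom 5: aromatic c, 3 neighbours → 0 H
  atom 6: C, bond orders sum to 2 (valence 4) → 2 H
  atom 7: C, bond orders sum to 2 (valence 4) → 2 H
  atom 8: C, bond orders sum to 2 (valence 4) → 2 H
  atom 9: C, bond orders sum to 1 (valence 4) → 3 H
  atom 10: aromatic c, 2 neighbours → 1 H
  atom 11: aromatic c, 2 neighbours → 1 H
  atom 12: aromatic c, 3 neighbours → 0 H
  atom 13: C, bond orders sum to 4 (valence 4) → 0 H
  atom 14: O, bond orders sum to 2 (valence 2) → 0 H
  atom 15: N, bond orders sum to 1 (valence 3) → 2 H
Total hydrogens: 19.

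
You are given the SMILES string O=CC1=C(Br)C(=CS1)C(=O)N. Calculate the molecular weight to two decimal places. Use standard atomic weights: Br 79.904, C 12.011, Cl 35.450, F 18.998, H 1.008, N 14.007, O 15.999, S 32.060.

First, the molecular formula is C6H4BrNO2S (counting implicit H from valence).
  Br: 1 × 79.904 = 79.904
  C: 6 × 12.011 = 72.066
  H: 4 × 1.008 = 4.032
  N: 1 × 14.007 = 14.007
  O: 2 × 15.999 = 31.998
  S: 1 × 32.060 = 32.060
Sum: 1×79.904 + 6×12.011 + 4×1.008 + 1×14.007 + 2×15.999 + 1×32.060 = 234.067 → 234.07 g/mol.

234.07 g/mol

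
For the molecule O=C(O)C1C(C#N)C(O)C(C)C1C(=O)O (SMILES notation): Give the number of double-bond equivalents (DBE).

5

Molecular formula: C9H11NO5.
DoU = (2C + 2 + N − H − X) / 2, where X is the halogen count and O/S are ignored.
    = (2·9 + 2 + 1 − 11 − 0) / 2 = 10 / 2 = 5.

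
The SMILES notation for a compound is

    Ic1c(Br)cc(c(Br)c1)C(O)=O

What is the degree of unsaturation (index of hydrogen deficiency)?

5

Molecular formula: C7H3Br2IO2.
DoU = (2C + 2 + N − H − X) / 2, where X is the halogen count and O/S are ignored.
    = (2·7 + 2 + 0 − 3 − 3) / 2 = 10 / 2 = 5.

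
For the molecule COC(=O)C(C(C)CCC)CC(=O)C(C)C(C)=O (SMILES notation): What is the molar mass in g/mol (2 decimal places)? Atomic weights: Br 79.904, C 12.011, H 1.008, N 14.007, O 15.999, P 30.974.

First, the molecular formula is C14H24O4 (counting implicit H from valence).
  C: 14 × 12.011 = 168.154
  H: 24 × 1.008 = 24.192
  O: 4 × 15.999 = 63.996
Sum: 14×12.011 + 24×1.008 + 4×15.999 = 256.342 → 256.34 g/mol.

256.34 g/mol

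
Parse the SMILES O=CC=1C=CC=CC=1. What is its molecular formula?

C7H6O

Walk through each heavy atom and fill implicit hydrogens from standard valence (C 4, N 3, O 2, S 2, halogen 1):
  atom 1: O, bond orders sum to 2 (valence 2) → 0 H
  atom 2: C, bond orders sum to 3 (valence 4) → 1 H
  atom 3: C, bond orders sum to 4 (valence 4) → 0 H
  atom 4: C, bond orders sum to 3 (valence 4) → 1 H
  atom 5: C, bond orders sum to 3 (valence 4) → 1 H
  atom 6: C, bond orders sum to 3 (valence 4) → 1 H
  atom 7: C, bond orders sum to 3 (valence 4) → 1 H
  atom 8: C, bond orders sum to 3 (valence 4) → 1 H
Totals → C:7, H:6, O:1.
In Hill order: C7H6O.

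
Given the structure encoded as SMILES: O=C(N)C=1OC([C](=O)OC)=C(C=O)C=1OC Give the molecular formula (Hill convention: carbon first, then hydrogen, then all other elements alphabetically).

Walk through each heavy atom and fill implicit hydrogens from standard valence (C 4, N 3, O 2, S 2, halogen 1):
  atom 1: O, bond orders sum to 2 (valence 2) → 0 H
  atom 2: C, bond orders sum to 4 (valence 4) → 0 H
  atom 3: N, bond orders sum to 1 (valence 3) → 2 H
  atom 4: C, bond orders sum to 4 (valence 4) → 0 H
  atom 5: O, bond orders sum to 2 (valence 2) → 0 H
  atom 6: C, bond orders sum to 4 (valence 4) → 0 H
  atom 7: C with explicit H count 0
  atom 8: O, bond orders sum to 2 (valence 2) → 0 H
  atom 9: O, bond orders sum to 2 (valence 2) → 0 H
  atom 10: C, bond orders sum to 1 (valence 4) → 3 H
  atom 11: C, bond orders sum to 4 (valence 4) → 0 H
  atom 12: C, bond orders sum to 3 (valence 4) → 1 H
  atom 13: O, bond orders sum to 2 (valence 2) → 0 H
  atom 14: C, bond orders sum to 4 (valence 4) → 0 H
  atom 15: O, bond orders sum to 2 (valence 2) → 0 H
  atom 16: C, bond orders sum to 1 (valence 4) → 3 H
Totals → C:9, H:9, N:1, O:6.

C9H9NO6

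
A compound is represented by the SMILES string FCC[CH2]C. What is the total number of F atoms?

Scan the SMILES for F atoms (remember two-letter symbols like Cl and Br are single atoms).
Fluorine count: 1.

1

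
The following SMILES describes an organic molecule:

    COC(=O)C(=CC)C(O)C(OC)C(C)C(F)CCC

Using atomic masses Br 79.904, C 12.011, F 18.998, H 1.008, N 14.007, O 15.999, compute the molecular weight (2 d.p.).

First, the molecular formula is C14H25FO4 (counting implicit H from valence).
  C: 14 × 12.011 = 168.154
  F: 1 × 18.998 = 18.998
  H: 25 × 1.008 = 25.200
  O: 4 × 15.999 = 63.996
Sum: 14×12.011 + 1×18.998 + 25×1.008 + 4×15.999 = 276.348 → 276.35 g/mol.

276.35 g/mol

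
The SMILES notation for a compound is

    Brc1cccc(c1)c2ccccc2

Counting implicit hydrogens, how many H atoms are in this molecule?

Walk through each heavy atom and fill implicit hydrogens from standard valence (C 4, N 3, O 2, S 2, halogen 1); for lowercase aromatic atoms, an aromatic c carries 1 H when it has two neighbours and 0 H with three, and aromatic n carries 0 H:
  atom 1: Br (halogen, monovalent) → 0 H
  atom 2: aromatic c, 3 neighbours → 0 H
  atom 3: aromatic c, 2 neighbours → 1 H
  atom 4: aromatic c, 2 neighbours → 1 H
  atom 5: aromatic c, 2 neighbours → 1 H
  atom 6: aromatic c, 3 neighbours → 0 H
  atom 7: aromatic c, 2 neighbours → 1 H
  atom 8: aromatic c, 3 neighbours → 0 H
  atom 9: aromatic c, 2 neighbours → 1 H
  atom 10: aromatic c, 2 neighbours → 1 H
  atom 11: aromatic c, 2 neighbours → 1 H
  atom 12: aromatic c, 2 neighbours → 1 H
  atom 13: aromatic c, 2 neighbours → 1 H
Total hydrogens: 9.

9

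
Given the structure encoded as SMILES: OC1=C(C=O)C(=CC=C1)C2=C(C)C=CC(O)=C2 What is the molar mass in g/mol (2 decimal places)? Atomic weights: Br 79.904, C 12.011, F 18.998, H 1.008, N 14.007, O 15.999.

First, the molecular formula is C14H12O3 (counting implicit H from valence).
  C: 14 × 12.011 = 168.154
  H: 12 × 1.008 = 12.096
  O: 3 × 15.999 = 47.997
Sum: 14×12.011 + 12×1.008 + 3×15.999 = 228.247 → 228.25 g/mol.

228.25 g/mol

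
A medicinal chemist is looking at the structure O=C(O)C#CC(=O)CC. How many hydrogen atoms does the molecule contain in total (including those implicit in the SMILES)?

6

Walk through each heavy atom and fill implicit hydrogens from standard valence (C 4, N 3, O 2, S 2, halogen 1):
  atom 1: O, bond orders sum to 2 (valence 2) → 0 H
  atom 2: C, bond orders sum to 4 (valence 4) → 0 H
  atom 3: O, bond orders sum to 1 (valence 2) → 1 H
  atom 4: C, bond orders sum to 4 (valence 4) → 0 H
  atom 5: C, bond orders sum to 4 (valence 4) → 0 H
  atom 6: C, bond orders sum to 4 (valence 4) → 0 H
  atom 7: O, bond orders sum to 2 (valence 2) → 0 H
  atom 8: C, bond orders sum to 2 (valence 4) → 2 H
  atom 9: C, bond orders sum to 1 (valence 4) → 3 H
Total hydrogens: 6.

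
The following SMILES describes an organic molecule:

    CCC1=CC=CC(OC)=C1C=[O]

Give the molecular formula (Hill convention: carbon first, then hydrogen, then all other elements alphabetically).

Walk through each heavy atom and fill implicit hydrogens from standard valence (C 4, N 3, O 2, S 2, halogen 1):
  atom 1: C, bond orders sum to 1 (valence 4) → 3 H
  atom 2: C, bond orders sum to 2 (valence 4) → 2 H
  atom 3: C, bond orders sum to 4 (valence 4) → 0 H
  atom 4: C, bond orders sum to 3 (valence 4) → 1 H
  atom 5: C, bond orders sum to 3 (valence 4) → 1 H
  atom 6: C, bond orders sum to 3 (valence 4) → 1 H
  atom 7: C, bond orders sum to 4 (valence 4) → 0 H
  atom 8: O, bond orders sum to 2 (valence 2) → 0 H
  atom 9: C, bond orders sum to 1 (valence 4) → 3 H
  atom 10: C, bond orders sum to 4 (valence 4) → 0 H
  atom 11: C, bond orders sum to 3 (valence 4) → 1 H
  atom 12: O with explicit H count 0
Totals → C:10, H:12, O:2.

C10H12O2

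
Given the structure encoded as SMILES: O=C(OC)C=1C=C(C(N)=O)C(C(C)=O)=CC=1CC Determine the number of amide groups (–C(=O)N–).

The amide motif appears at heavy-atom position 8 in the SMILES.
Other groups present: 1 ester, 1 ketone.
Amide count: 1.

1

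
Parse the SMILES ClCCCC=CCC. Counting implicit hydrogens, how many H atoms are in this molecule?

Walk through each heavy atom and fill implicit hydrogens from standard valence (C 4, N 3, O 2, S 2, halogen 1):
  atom 1: Cl (halogen, monovalent) → 0 H
  atom 2: C, bond orders sum to 2 (valence 4) → 2 H
  atom 3: C, bond orders sum to 2 (valence 4) → 2 H
  atom 4: C, bond orders sum to 2 (valence 4) → 2 H
  atom 5: C, bond orders sum to 3 (valence 4) → 1 H
  atom 6: C, bond orders sum to 3 (valence 4) → 1 H
  atom 7: C, bond orders sum to 2 (valence 4) → 2 H
  atom 8: C, bond orders sum to 1 (valence 4) → 3 H
Total hydrogens: 13.

13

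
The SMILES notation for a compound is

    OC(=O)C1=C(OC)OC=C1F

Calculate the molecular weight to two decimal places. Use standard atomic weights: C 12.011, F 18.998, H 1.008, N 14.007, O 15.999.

160.10 g/mol

First, the molecular formula is C6H5FO4 (counting implicit H from valence).
  C: 6 × 12.011 = 72.066
  F: 1 × 18.998 = 18.998
  H: 5 × 1.008 = 5.040
  O: 4 × 15.999 = 63.996
Sum: 6×12.011 + 1×18.998 + 5×1.008 + 4×15.999 = 160.100 → 160.10 g/mol.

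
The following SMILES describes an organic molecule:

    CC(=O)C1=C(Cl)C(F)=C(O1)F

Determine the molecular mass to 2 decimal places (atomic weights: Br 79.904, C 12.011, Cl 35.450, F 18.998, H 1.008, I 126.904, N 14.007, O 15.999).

180.53 g/mol

First, the molecular formula is C6H3ClF2O2 (counting implicit H from valence).
  C: 6 × 12.011 = 72.066
  Cl: 1 × 35.450 = 35.450
  F: 2 × 18.998 = 37.996
  H: 3 × 1.008 = 3.024
  O: 2 × 15.999 = 31.998
Sum: 6×12.011 + 1×35.450 + 2×18.998 + 3×1.008 + 2×15.999 = 180.534 → 180.53 g/mol.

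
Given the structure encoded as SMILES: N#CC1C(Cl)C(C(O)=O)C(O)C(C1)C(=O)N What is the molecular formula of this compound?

C9H11ClN2O4

Walk through each heavy atom and fill implicit hydrogens from standard valence (C 4, N 3, O 2, S 2, halogen 1):
  atom 1: N, bond orders sum to 3 (valence 3) → 0 H
  atom 2: C, bond orders sum to 4 (valence 4) → 0 H
  atom 3: C, bond orders sum to 3 (valence 4) → 1 H
  atom 4: C, bond orders sum to 3 (valence 4) → 1 H
  atom 5: Cl (halogen, monovalent) → 0 H
  atom 6: C, bond orders sum to 3 (valence 4) → 1 H
  atom 7: C, bond orders sum to 4 (valence 4) → 0 H
  atom 8: O, bond orders sum to 1 (valence 2) → 1 H
  atom 9: O, bond orders sum to 2 (valence 2) → 0 H
  atom 10: C, bond orders sum to 3 (valence 4) → 1 H
  atom 11: O, bond orders sum to 1 (valence 2) → 1 H
  atom 12: C, bond orders sum to 3 (valence 4) → 1 H
  atom 13: C, bond orders sum to 2 (valence 4) → 2 H
  atom 14: C, bond orders sum to 4 (valence 4) → 0 H
  atom 15: O, bond orders sum to 2 (valence 2) → 0 H
  atom 16: N, bond orders sum to 1 (valence 3) → 2 H
Totals → C:9, H:11, Cl:1, N:2, O:4.
In Hill order: C9H11ClN2O4.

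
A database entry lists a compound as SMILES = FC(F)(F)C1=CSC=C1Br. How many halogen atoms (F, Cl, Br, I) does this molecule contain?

Halogen atoms appear at heavy-atom positions 1, 3, 4, 10 (1×Br, 3×F).
Halogen count: 4.

4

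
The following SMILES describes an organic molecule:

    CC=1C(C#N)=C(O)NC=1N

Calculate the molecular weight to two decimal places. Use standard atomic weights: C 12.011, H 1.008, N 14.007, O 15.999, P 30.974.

137.14 g/mol

First, the molecular formula is C6H7N3O (counting implicit H from valence).
  C: 6 × 12.011 = 72.066
  H: 7 × 1.008 = 7.056
  N: 3 × 14.007 = 42.021
  O: 1 × 15.999 = 15.999
Sum: 6×12.011 + 7×1.008 + 3×14.007 + 1×15.999 = 137.142 → 137.14 g/mol.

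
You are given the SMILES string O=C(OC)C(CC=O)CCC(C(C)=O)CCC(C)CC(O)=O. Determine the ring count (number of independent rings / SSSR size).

0

In SMILES, each pair of matching ring-closure digits denotes one ring-closing bond; the number of such bonds equals the number of independent rings.
Ring-closure bonds here: 0.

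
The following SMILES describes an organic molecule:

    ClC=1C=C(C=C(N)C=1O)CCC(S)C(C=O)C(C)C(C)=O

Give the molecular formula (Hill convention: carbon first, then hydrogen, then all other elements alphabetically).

Walk through each heavy atom and fill implicit hydrogens from standard valence (C 4, N 3, O 2, S 2, halogen 1):
  atom 1: Cl (halogen, monovalent) → 0 H
  atom 2: C, bond orders sum to 4 (valence 4) → 0 H
  atom 3: C, bond orders sum to 3 (valence 4) → 1 H
  atom 4: C, bond orders sum to 4 (valence 4) → 0 H
  atom 5: C, bond orders sum to 3 (valence 4) → 1 H
  atom 6: C, bond orders sum to 4 (valence 4) → 0 H
  atom 7: N, bond orders sum to 1 (valence 3) → 2 H
  atom 8: C, bond orders sum to 4 (valence 4) → 0 H
  atom 9: O, bond orders sum to 1 (valence 2) → 1 H
  atom 10: C, bond orders sum to 2 (valence 4) → 2 H
  atom 11: C, bond orders sum to 2 (valence 4) → 2 H
  atom 12: C, bond orders sum to 3 (valence 4) → 1 H
  atom 13: S, bond orders sum to 1 (valence 2) → 1 H
  atom 14: C, bond orders sum to 3 (valence 4) → 1 H
  atom 15: C, bond orders sum to 3 (valence 4) → 1 H
  atom 16: O, bond orders sum to 2 (valence 2) → 0 H
  atom 17: C, bond orders sum to 3 (valence 4) → 1 H
  atom 18: C, bond orders sum to 1 (valence 4) → 3 H
  atom 19: C, bond orders sum to 4 (valence 4) → 0 H
  atom 20: C, bond orders sum to 1 (valence 4) → 3 H
  atom 21: O, bond orders sum to 2 (valence 2) → 0 H
Totals → C:15, H:20, Cl:1, N:1, O:3, S:1.

C15H20ClNO3S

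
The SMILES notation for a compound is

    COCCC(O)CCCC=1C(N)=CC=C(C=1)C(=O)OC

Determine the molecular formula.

C15H23NO4

Walk through each heavy atom and fill implicit hydrogens from standard valence (C 4, N 3, O 2, S 2, halogen 1):
  atom 1: C, bond orders sum to 1 (valence 4) → 3 H
  atom 2: O, bond orders sum to 2 (valence 2) → 0 H
  atom 3: C, bond orders sum to 2 (valence 4) → 2 H
  atom 4: C, bond orders sum to 2 (valence 4) → 2 H
  atom 5: C, bond orders sum to 3 (valence 4) → 1 H
  atom 6: O, bond orders sum to 1 (valence 2) → 1 H
  atom 7: C, bond orders sum to 2 (valence 4) → 2 H
  atom 8: C, bond orders sum to 2 (valence 4) → 2 H
  atom 9: C, bond orders sum to 2 (valence 4) → 2 H
  atom 10: C, bond orders sum to 4 (valence 4) → 0 H
  atom 11: C, bond orders sum to 4 (valence 4) → 0 H
  atom 12: N, bond orders sum to 1 (valence 3) → 2 H
  atom 13: C, bond orders sum to 3 (valence 4) → 1 H
  atom 14: C, bond orders sum to 3 (valence 4) → 1 H
  atom 15: C, bond orders sum to 4 (valence 4) → 0 H
  atom 16: C, bond orders sum to 3 (valence 4) → 1 H
  atom 17: C, bond orders sum to 4 (valence 4) → 0 H
  atom 18: O, bond orders sum to 2 (valence 2) → 0 H
  atom 19: O, bond orders sum to 2 (valence 2) → 0 H
  atom 20: C, bond orders sum to 1 (valence 4) → 3 H
Totals → C:15, H:23, N:1, O:4.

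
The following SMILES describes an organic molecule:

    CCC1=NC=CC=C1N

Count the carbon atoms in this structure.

7

Count every carbon token in the SMILES (each C, including those in ring-closure positions and inside branches).
Carbon count: 7.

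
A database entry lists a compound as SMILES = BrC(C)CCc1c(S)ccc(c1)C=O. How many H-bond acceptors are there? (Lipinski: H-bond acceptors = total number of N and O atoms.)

N atoms: 0; O atoms: 1.
Lipinski HBA = 0 + 1 = 1.

1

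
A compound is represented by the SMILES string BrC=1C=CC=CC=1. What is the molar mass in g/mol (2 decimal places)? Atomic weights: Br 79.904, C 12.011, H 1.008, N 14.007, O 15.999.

First, the molecular formula is C6H5Br (counting implicit H from valence).
  Br: 1 × 79.904 = 79.904
  C: 6 × 12.011 = 72.066
  H: 5 × 1.008 = 5.040
Sum: 1×79.904 + 6×12.011 + 5×1.008 = 157.010 → 157.01 g/mol.

157.01 g/mol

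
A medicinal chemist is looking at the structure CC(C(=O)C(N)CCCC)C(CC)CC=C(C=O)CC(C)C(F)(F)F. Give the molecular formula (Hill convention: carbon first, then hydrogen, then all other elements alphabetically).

Walk through each heavy atom and fill implicit hydrogens from standard valence (C 4, N 3, O 2, S 2, halogen 1):
  atom 1: C, bond orders sum to 1 (valence 4) → 3 H
  atom 2: C, bond orders sum to 3 (valence 4) → 1 H
  atom 3: C, bond orders sum to 4 (valence 4) → 0 H
  atom 4: O, bond orders sum to 2 (valence 2) → 0 H
  atom 5: C, bond orders sum to 3 (valence 4) → 1 H
  atom 6: N, bond orders sum to 1 (valence 3) → 2 H
  atom 7: C, bond orders sum to 2 (valence 4) → 2 H
  atom 8: C, bond orders sum to 2 (valence 4) → 2 H
  atom 9: C, bond orders sum to 2 (valence 4) → 2 H
  atom 10: C, bond orders sum to 1 (valence 4) → 3 H
  atom 11: C, bond orders sum to 3 (valence 4) → 1 H
  atom 12: C, bond orders sum to 2 (valence 4) → 2 H
  atom 13: C, bond orders sum to 1 (valence 4) → 3 H
  atom 14: C, bond orders sum to 2 (valence 4) → 2 H
  atom 15: C, bond orders sum to 3 (valence 4) → 1 H
  atom 16: C, bond orders sum to 4 (valence 4) → 0 H
  atom 17: C, bond orders sum to 3 (valence 4) → 1 H
  atom 18: O, bond orders sum to 2 (valence 2) → 0 H
  atom 19: C, bond orders sum to 2 (valence 4) → 2 H
  atom 20: C, bond orders sum to 3 (valence 4) → 1 H
  atom 21: C, bond orders sum to 1 (valence 4) → 3 H
  atom 22: C, bond orders sum to 4 (valence 4) → 0 H
  atom 23: F (halogen, monovalent) → 0 H
  atom 24: F (halogen, monovalent) → 0 H
  atom 25: F (halogen, monovalent) → 0 H
Totals → C:19, H:32, F:3, N:1, O:2.
In Hill order: C19H32F3NO2.

C19H32F3NO2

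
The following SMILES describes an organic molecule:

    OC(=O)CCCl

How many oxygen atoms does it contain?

2

Scan the SMILES for O atoms (remember two-letter symbols like Cl and Br are single atoms).
Oxygen count: 2.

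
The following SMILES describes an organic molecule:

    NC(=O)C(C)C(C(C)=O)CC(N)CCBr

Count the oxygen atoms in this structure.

Scan the SMILES for O atoms (remember two-letter symbols like Cl and Br are single atoms).
Oxygen count: 2.

2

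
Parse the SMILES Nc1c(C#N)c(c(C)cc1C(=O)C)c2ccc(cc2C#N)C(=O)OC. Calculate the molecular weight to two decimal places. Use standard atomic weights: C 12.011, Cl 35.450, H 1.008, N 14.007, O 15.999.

First, the molecular formula is C19H15N3O3 (counting implicit H from valence).
  C: 19 × 12.011 = 228.209
  H: 15 × 1.008 = 15.120
  N: 3 × 14.007 = 42.021
  O: 3 × 15.999 = 47.997
Sum: 19×12.011 + 15×1.008 + 3×14.007 + 3×15.999 = 333.347 → 333.35 g/mol.

333.35 g/mol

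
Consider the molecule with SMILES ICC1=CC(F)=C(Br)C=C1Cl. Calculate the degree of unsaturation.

Degree of unsaturation = (number of rings) + (number of π bonds).
Ring closures in the SMILES: 1.
π bonds: 3 double bonds (each 1 DoU) → 3 DoU from unsaturation.
Total DoU = 1 + 3 = 4.

4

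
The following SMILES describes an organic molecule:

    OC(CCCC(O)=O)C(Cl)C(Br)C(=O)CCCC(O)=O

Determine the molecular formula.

Walk through each heavy atom and fill implicit hydrogens from standard valence (C 4, N 3, O 2, S 2, halogen 1):
  atom 1: O, bond orders sum to 1 (valence 2) → 1 H
  atom 2: C, bond orders sum to 3 (valence 4) → 1 H
  atom 3: C, bond orders sum to 2 (valence 4) → 2 H
  atom 4: C, bond orders sum to 2 (valence 4) → 2 H
  atom 5: C, bond orders sum to 2 (valence 4) → 2 H
  atom 6: C, bond orders sum to 4 (valence 4) → 0 H
  atom 7: O, bond orders sum to 1 (valence 2) → 1 H
  atom 8: O, bond orders sum to 2 (valence 2) → 0 H
  atom 9: C, bond orders sum to 3 (valence 4) → 1 H
  atom 10: Cl (halogen, monovalent) → 0 H
  atom 11: C, bond orders sum to 3 (valence 4) → 1 H
  atom 12: Br (halogen, monovalent) → 0 H
  atom 13: C, bond orders sum to 4 (valence 4) → 0 H
  atom 14: O, bond orders sum to 2 (valence 2) → 0 H
  atom 15: C, bond orders sum to 2 (valence 4) → 2 H
  atom 16: C, bond orders sum to 2 (valence 4) → 2 H
  atom 17: C, bond orders sum to 2 (valence 4) → 2 H
  atom 18: C, bond orders sum to 4 (valence 4) → 0 H
  atom 19: O, bond orders sum to 1 (valence 2) → 1 H
  atom 20: O, bond orders sum to 2 (valence 2) → 0 H
Totals → C:12, H:18, Br:1, Cl:1, O:6.
In Hill order: C12H18BrClO6.

C12H18BrClO6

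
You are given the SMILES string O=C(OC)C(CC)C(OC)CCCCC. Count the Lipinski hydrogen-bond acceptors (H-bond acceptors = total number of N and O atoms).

3

N atoms: 0; O atoms: 3.
Lipinski HBA = 0 + 3 = 3.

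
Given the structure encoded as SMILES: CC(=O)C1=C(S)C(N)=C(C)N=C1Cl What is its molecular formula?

C8H9ClN2OS

Walk through each heavy atom and fill implicit hydrogens from standard valence (C 4, N 3, O 2, S 2, halogen 1):
  atom 1: C, bond orders sum to 1 (valence 4) → 3 H
  atom 2: C, bond orders sum to 4 (valence 4) → 0 H
  atom 3: O, bond orders sum to 2 (valence 2) → 0 H
  atom 4: C, bond orders sum to 4 (valence 4) → 0 H
  atom 5: C, bond orders sum to 4 (valence 4) → 0 H
  atom 6: S, bond orders sum to 1 (valence 2) → 1 H
  atom 7: C, bond orders sum to 4 (valence 4) → 0 H
  atom 8: N, bond orders sum to 1 (valence 3) → 2 H
  atom 9: C, bond orders sum to 4 (valence 4) → 0 H
  atom 10: C, bond orders sum to 1 (valence 4) → 3 H
  atom 11: N, bond orders sum to 3 (valence 3) → 0 H
  atom 12: C, bond orders sum to 4 (valence 4) → 0 H
  atom 13: Cl (halogen, monovalent) → 0 H
Totals → C:8, H:9, Cl:1, N:2, O:1, S:1.
In Hill order: C8H9ClN2OS.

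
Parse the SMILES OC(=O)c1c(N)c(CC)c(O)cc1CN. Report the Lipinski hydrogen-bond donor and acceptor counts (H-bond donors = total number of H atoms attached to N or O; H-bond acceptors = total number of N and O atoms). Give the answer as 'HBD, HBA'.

6, 5

Donors: find every N or O and count the H atoms it carries.
  atom 1 (O): bond orders sum to 1 → 1 H
  atom 3 (O): bond orders sum to 2 → 0 H
  atom 6 (N): bond orders sum to 1 → 2 H
  atom 11 (O): bond orders sum to 1 → 1 H
  atom 15 (N): bond orders sum to 1 → 2 H
Lipinski HBD = 6.
Acceptors: N atoms = 2, O atoms = 3 → HBA = 5.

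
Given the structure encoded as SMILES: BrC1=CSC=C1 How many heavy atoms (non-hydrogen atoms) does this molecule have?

Every atom symbol written in the SMILES (organic subset) is one heavy atom; implicit H are not written.
Heavy atoms by element → Br:1, C:4, S:1.
Total: 6.

6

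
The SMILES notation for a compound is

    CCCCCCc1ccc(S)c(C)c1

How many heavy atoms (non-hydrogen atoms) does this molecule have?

Every atom symbol written in the SMILES (organic subset) is one heavy atom; implicit H are not written.
Heavy atoms by element → C:13, S:1.
Total: 14.

14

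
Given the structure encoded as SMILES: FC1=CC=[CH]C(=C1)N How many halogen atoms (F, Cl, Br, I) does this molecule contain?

1

Halogen atoms appear at heavy-atom position 1 (1×F).
Other groups present: 1 primary amine.
Halogen count: 1.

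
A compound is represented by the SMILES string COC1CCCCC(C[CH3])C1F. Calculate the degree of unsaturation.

1

Degree of unsaturation = (number of rings) + (number of π bonds).
Ring closures in the SMILES: 1.
π bonds: none → 0 DoU from unsaturation.
Total DoU = 1 + 0 = 1.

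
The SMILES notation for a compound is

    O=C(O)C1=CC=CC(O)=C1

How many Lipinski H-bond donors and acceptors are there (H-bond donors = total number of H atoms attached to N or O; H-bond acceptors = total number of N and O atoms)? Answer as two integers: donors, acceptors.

Donors: find every N or O and count the H atoms it carries.
  atom 1 (O): bond orders sum to 2 → 0 H
  atom 3 (O): bond orders sum to 1 → 1 H
  atom 9 (O): bond orders sum to 1 → 1 H
Lipinski HBD = 2.
Acceptors: N atoms = 0, O atoms = 3 → HBA = 3.

2, 3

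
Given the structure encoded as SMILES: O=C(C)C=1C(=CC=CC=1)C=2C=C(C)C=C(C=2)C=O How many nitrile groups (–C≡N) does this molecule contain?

0

Scan the SMILES for the nitrile motif — none present.
Groups that are present: 1 aldehyde, 1 ketone.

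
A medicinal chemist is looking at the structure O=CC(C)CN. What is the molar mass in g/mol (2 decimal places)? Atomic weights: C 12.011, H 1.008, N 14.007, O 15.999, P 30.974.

87.12 g/mol

First, the molecular formula is C4H9NO (counting implicit H from valence).
  C: 4 × 12.011 = 48.044
  H: 9 × 1.008 = 9.072
  N: 1 × 14.007 = 14.007
  O: 1 × 15.999 = 15.999
Sum: 4×12.011 + 9×1.008 + 1×14.007 + 1×15.999 = 87.122 → 87.12 g/mol.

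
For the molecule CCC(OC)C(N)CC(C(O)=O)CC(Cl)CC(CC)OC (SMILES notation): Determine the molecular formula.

C15H30ClNO4

Walk through each heavy atom and fill implicit hydrogens from standard valence (C 4, N 3, O 2, S 2, halogen 1):
  atom 1: C, bond orders sum to 1 (valence 4) → 3 H
  atom 2: C, bond orders sum to 2 (valence 4) → 2 H
  atom 3: C, bond orders sum to 3 (valence 4) → 1 H
  atom 4: O, bond orders sum to 2 (valence 2) → 0 H
  atom 5: C, bond orders sum to 1 (valence 4) → 3 H
  atom 6: C, bond orders sum to 3 (valence 4) → 1 H
  atom 7: N, bond orders sum to 1 (valence 3) → 2 H
  atom 8: C, bond orders sum to 2 (valence 4) → 2 H
  atom 9: C, bond orders sum to 3 (valence 4) → 1 H
  atom 10: C, bond orders sum to 4 (valence 4) → 0 H
  atom 11: O, bond orders sum to 1 (valence 2) → 1 H
  atom 12: O, bond orders sum to 2 (valence 2) → 0 H
  atom 13: C, bond orders sum to 2 (valence 4) → 2 H
  atom 14: C, bond orders sum to 3 (valence 4) → 1 H
  atom 15: Cl (halogen, monovalent) → 0 H
  atom 16: C, bond orders sum to 2 (valence 4) → 2 H
  atom 17: C, bond orders sum to 3 (valence 4) → 1 H
  atom 18: C, bond orders sum to 2 (valence 4) → 2 H
  atom 19: C, bond orders sum to 1 (valence 4) → 3 H
  atom 20: O, bond orders sum to 2 (valence 2) → 0 H
  atom 21: C, bond orders sum to 1 (valence 4) → 3 H
Totals → C:15, H:30, Cl:1, N:1, O:4.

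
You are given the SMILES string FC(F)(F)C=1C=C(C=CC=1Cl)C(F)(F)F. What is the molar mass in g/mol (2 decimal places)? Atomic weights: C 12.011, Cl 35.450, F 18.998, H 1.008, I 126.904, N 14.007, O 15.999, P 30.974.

248.55 g/mol

First, the molecular formula is C8H3ClF6 (counting implicit H from valence).
  C: 8 × 12.011 = 96.088
  Cl: 1 × 35.450 = 35.450
  F: 6 × 18.998 = 113.988
  H: 3 × 1.008 = 3.024
Sum: 8×12.011 + 1×35.450 + 6×18.998 + 3×1.008 = 248.550 → 248.55 g/mol.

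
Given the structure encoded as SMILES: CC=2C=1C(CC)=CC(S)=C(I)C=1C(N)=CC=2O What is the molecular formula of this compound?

C13H14INOS

Walk through each heavy atom and fill implicit hydrogens from standard valence (C 4, N 3, O 2, S 2, halogen 1):
  atom 1: C, bond orders sum to 1 (valence 4) → 3 H
  atom 2: C, bond orders sum to 4 (valence 4) → 0 H
  atom 3: C, bond orders sum to 4 (valence 4) → 0 H
  atom 4: C, bond orders sum to 4 (valence 4) → 0 H
  atom 5: C, bond orders sum to 2 (valence 4) → 2 H
  atom 6: C, bond orders sum to 1 (valence 4) → 3 H
  atom 7: C, bond orders sum to 3 (valence 4) → 1 H
  atom 8: C, bond orders sum to 4 (valence 4) → 0 H
  atom 9: S, bond orders sum to 1 (valence 2) → 1 H
  atom 10: C, bond orders sum to 4 (valence 4) → 0 H
  atom 11: I (halogen, monovalent) → 0 H
  atom 12: C, bond orders sum to 4 (valence 4) → 0 H
  atom 13: C, bond orders sum to 4 (valence 4) → 0 H
  atom 14: N, bond orders sum to 1 (valence 3) → 2 H
  atom 15: C, bond orders sum to 3 (valence 4) → 1 H
  atom 16: C, bond orders sum to 4 (valence 4) → 0 H
  atom 17: O, bond orders sum to 1 (valence 2) → 1 H
Totals → C:13, H:14, I:1, N:1, O:1, S:1.
In Hill order: C13H14INOS.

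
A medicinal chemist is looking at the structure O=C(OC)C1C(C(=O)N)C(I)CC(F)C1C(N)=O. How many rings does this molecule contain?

In SMILES, each pair of matching ring-closure digits denotes one ring-closing bond; the number of such bonds equals the number of independent rings.
Ring-closure bonds here: 1.

1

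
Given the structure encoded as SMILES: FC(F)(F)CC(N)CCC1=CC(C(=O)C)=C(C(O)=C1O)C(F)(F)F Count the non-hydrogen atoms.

24

Every atom symbol written in the SMILES (organic subset) is one heavy atom; implicit H are not written.
Heavy atoms by element → C:14, F:6, N:1, O:3.
Total: 24.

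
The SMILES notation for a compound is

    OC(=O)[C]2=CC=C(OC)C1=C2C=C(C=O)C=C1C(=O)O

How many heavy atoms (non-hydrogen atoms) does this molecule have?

Every atom symbol written in the SMILES (organic subset) is one heavy atom; implicit H are not written.
Heavy atoms by element → C:14, O:6.
Total: 20.

20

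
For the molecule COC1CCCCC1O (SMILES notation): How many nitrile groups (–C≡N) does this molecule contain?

0

Scan the SMILES for the nitrile motif — none present.
Groups that are present: 1 ether, 1 hydroxyl.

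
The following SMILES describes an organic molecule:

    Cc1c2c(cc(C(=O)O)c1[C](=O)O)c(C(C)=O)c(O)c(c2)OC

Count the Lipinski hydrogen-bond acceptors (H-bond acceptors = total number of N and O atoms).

7

N atoms: 0; O atoms: 7.
Lipinski HBA = 0 + 7 = 7.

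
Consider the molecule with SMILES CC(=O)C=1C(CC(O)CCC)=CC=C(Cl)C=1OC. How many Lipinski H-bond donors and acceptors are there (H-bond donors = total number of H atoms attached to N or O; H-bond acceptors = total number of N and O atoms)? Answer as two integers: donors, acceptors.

1, 3

Donors: find every N or O and count the H atoms it carries.
  atom 3 (O): bond orders sum to 2 → 0 H
  atom 8 (O): bond orders sum to 1 → 1 H
  atom 17 (O): bond orders sum to 2 → 0 H
Lipinski HBD = 1.
Acceptors: N atoms = 0, O atoms = 3 → HBA = 3.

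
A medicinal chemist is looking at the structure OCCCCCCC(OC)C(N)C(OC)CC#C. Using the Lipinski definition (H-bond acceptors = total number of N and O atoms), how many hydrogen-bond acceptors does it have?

N atoms: 1; O atoms: 3.
Lipinski HBA = 1 + 3 = 4.

4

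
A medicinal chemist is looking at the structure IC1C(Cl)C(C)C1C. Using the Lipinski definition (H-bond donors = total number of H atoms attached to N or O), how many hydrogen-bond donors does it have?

Donors: find every N or O and count the H atoms it carries.
  (no N or O atoms present)
Lipinski HBD = 0.

0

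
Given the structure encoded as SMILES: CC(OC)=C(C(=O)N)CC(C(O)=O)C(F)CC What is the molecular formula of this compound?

Walk through each heavy atom and fill implicit hydrogens from standard valence (C 4, N 3, O 2, S 2, halogen 1):
  atom 1: C, bond orders sum to 1 (valence 4) → 3 H
  atom 2: C, bond orders sum to 4 (valence 4) → 0 H
  atom 3: O, bond orders sum to 2 (valence 2) → 0 H
  atom 4: C, bond orders sum to 1 (valence 4) → 3 H
  atom 5: C, bond orders sum to 4 (valence 4) → 0 H
  atom 6: C, bond orders sum to 4 (valence 4) → 0 H
  atom 7: O, bond orders sum to 2 (valence 2) → 0 H
  atom 8: N, bond orders sum to 1 (valence 3) → 2 H
  atom 9: C, bond orders sum to 2 (valence 4) → 2 H
  atom 10: C, bond orders sum to 3 (valence 4) → 1 H
  atom 11: C, bond orders sum to 4 (valence 4) → 0 H
  atom 12: O, bond orders sum to 1 (valence 2) → 1 H
  atom 13: O, bond orders sum to 2 (valence 2) → 0 H
  atom 14: C, bond orders sum to 3 (valence 4) → 1 H
  atom 15: F (halogen, monovalent) → 0 H
  atom 16: C, bond orders sum to 2 (valence 4) → 2 H
  atom 17: C, bond orders sum to 1 (valence 4) → 3 H
Totals → C:11, H:18, F:1, N:1, O:4.

C11H18FNO4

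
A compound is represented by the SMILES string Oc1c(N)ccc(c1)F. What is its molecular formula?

Walk through each heavy atom and fill implicit hydrogens from standard valence (C 4, N 3, O 2, S 2, halogen 1); for lowercase aromatic atoms, an aromatic c carries 1 H when it has two neighbours and 0 H with three, and aromatic n carries 0 H:
  atom 1: O, bond orders sum to 1 (valence 2) → 1 H
  atom 2: aromatic c, 3 neighbours → 0 H
  atom 3: aromatic c, 3 neighbours → 0 H
  atom 4: N, bond orders sum to 1 (valence 3) → 2 H
  atom 5: aromatic c, 2 neighbours → 1 H
  atom 6: aromatic c, 2 neighbours → 1 H
  atom 7: aromatic c, 3 neighbours → 0 H
  atom 8: aromatic c, 2 neighbours → 1 H
  atom 9: F (halogen, monovalent) → 0 H
Totals → C:6, H:6, F:1, N:1, O:1.

C6H6FNO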